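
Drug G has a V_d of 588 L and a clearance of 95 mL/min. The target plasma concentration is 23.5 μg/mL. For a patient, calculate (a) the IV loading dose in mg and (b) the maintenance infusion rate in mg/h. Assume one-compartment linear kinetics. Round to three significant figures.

(a) 13800 mg; (b) 134 mg/h

LD = Vd · C_target = 588.0 × 23.5 = 13820 mg
CL = 95 mL/min = 95 × 0.06 = 5.700 L/h
Maintenance infusion rate = CL × Css = 5.700 × 23.5 = 134.0 mg/h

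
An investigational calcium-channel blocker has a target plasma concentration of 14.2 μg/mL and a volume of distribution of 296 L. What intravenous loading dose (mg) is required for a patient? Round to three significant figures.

4200 mg

The loading dose fills Vd to the target concentration.
LD = Vd × C = 296.0 × 14.20 = 4203 mg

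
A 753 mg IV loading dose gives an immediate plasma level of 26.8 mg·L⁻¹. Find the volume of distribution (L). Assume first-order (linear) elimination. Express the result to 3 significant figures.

28.1 L

Immediately after an IV bolus, C₀ = Dose / Vd, so Vd = Dose / C₀.
Vd = 753 / 26.8 = 28.10 L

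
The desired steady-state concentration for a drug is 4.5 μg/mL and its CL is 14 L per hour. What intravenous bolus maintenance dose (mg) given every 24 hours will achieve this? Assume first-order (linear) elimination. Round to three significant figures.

1510 mg

D = CL × Css × τ = 14.00 × 4.5 × 24 = 1512 mg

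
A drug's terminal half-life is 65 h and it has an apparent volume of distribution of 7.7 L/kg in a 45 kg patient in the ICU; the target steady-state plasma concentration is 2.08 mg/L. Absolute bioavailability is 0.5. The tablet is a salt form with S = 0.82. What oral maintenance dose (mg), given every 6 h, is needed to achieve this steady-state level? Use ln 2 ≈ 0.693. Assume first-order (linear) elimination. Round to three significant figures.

112 mg

Vd(total) = 45 kg × 7.7 L/kg = 346.5 L
CL = 0.693 × Vd / t½ = 0.693 × 346.5 / 65 = 3.694 L/h
D = CL × Css × τ / F / S = 3.694 × 2.08 × 6 / 0.5 / 0.82 = 112.4 mg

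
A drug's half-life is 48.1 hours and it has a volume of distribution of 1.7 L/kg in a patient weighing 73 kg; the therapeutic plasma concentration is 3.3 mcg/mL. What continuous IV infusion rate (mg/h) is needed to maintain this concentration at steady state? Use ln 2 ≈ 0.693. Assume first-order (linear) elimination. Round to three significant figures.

Total Vd = 1.7 × 73 = 124.1 L
CL = 0.693 × Vd / t½ = 0.693 × 124.1 / 48.1 = 1.788 L/h
Infusion rate = CL × Css = 1.788 × 3.3 = 5.900 mg/h

5.90 mg/h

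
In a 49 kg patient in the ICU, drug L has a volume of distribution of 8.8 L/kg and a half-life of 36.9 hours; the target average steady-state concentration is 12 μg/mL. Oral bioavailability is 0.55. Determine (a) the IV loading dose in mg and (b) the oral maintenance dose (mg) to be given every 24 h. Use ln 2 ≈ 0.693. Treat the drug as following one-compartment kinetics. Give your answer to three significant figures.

Total Vd = 8.8 × 49 = 431.2 L
LD = Vd × C = 431.2 × 12 = 5174 mg
CL = 0.693 × Vd / t½ = 0.693 × 431.2 / 36.9 = 8.098 L/h
D = CL × Css × τ / F = 8.098 × 12 × 24 / 0.55 = 4240 mg

(a) 5170 mg; (b) 4240 mg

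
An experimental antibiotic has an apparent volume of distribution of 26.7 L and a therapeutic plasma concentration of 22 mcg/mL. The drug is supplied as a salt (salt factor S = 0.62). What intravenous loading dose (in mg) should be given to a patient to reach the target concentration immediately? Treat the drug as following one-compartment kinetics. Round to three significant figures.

The loading dose fills Vd to the target concentration.
LD = Vd × C / S = 26.70 × 22.00 / 0.62 = 947.4 mg

947 mg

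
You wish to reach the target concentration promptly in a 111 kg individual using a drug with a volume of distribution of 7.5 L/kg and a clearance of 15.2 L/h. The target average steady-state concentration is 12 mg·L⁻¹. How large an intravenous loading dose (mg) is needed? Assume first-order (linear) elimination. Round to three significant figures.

9990 mg

Vd(total) = 111 kg × 7.5 L/kg = 832.5 L
Loading dose depends on Vd (not clearance): it fills the distribution volume.
LD = Vd × C = 832.5 × 12.00 = 9990 mg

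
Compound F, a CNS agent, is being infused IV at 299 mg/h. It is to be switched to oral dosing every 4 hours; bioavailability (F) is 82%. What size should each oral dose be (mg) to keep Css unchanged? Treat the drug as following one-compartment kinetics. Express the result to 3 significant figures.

1460 mg

To maintain the same Css, the systemic dosing rate must be unchanged: F·D/τ = infusion rate.
D = rate × τ / F = 299 × 4 / 0.82 = 1459 mg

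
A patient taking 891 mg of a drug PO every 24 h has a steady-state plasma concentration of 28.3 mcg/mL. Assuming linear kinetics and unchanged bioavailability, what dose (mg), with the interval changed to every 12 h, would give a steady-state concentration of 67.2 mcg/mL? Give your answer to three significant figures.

For first-order elimination, Css ∝ F·D/(CL·τ); F and CL are unchanged, so Css ∝ D/τ.
D₂ = D₁ × (Css,target / Css,current) × (τ₂/τ₁) = 891 × (67.2/28.3) × (12/24) = 1058 mg

1060 mg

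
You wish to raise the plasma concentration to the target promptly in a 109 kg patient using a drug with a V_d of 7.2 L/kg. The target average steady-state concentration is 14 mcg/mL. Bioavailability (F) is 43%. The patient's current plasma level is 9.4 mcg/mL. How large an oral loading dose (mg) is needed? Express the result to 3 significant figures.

Total Vd = 7.2 × 109 = 784.8 L
Concentration deficit ΔC = 14 − 9.4 = 4.600 mg/L
LD = Vd × ΔC / F = 784.8 × 4.600 / 0.43 = 8396 mg

8400 mg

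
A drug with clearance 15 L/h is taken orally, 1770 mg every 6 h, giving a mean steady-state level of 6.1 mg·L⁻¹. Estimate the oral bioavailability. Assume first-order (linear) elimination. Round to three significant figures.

F·D/τ = CL·Css at steady state → F = CL·Css·τ / D.
F = 15 × 6.1 × 6 / 1770 = 0.310

0.310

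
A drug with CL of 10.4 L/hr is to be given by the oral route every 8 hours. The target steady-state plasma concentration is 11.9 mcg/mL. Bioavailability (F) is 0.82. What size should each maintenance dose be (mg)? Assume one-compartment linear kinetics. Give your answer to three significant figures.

D = CL × Css × τ / F = 10.40 × 11.9 × 8 / 0.82 = 1207 mg

1210 mg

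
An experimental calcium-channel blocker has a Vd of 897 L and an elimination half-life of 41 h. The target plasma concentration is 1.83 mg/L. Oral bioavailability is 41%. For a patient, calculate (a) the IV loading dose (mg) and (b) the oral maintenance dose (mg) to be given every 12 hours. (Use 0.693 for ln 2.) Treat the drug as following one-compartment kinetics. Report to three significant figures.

(a) 1640 mg; (b) 812 mg

LD = Vd × C = 897.0 × 1.83 = 1642 mg
CL = 0.693 × Vd / t½ = 0.693 × 897.0 / 41 = 15.16 L/h
D = CL × Css × τ / F = 15.16 × 1.83 × 12 / 0.41 = 812.0 mg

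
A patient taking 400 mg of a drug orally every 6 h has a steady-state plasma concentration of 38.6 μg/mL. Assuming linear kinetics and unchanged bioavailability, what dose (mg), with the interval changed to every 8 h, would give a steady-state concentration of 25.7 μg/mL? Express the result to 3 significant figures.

For first-order elimination, Css ∝ F·D/(CL·τ); F and CL are unchanged, so Css ∝ D/τ.
D₂ = D₁ × (Css,target / Css,current) × (τ₂/τ₁) = 400 × (25.7/38.6) × (8/6) = 355.1 mg

355 mg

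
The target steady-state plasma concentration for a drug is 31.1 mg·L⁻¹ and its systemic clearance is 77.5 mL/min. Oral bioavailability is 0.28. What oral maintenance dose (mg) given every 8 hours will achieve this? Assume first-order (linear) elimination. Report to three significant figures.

CL = 77.5 mL/min = 77.5 × 0.06 = 4.650 L/h
At steady state, dose per interval replaces the amount cleared in that interval: F·D/τ = CL·Css.
D = CL × Css × τ / F = 4.650 × 31.1 × 8 / 0.28 = 4132 mg

4130 mg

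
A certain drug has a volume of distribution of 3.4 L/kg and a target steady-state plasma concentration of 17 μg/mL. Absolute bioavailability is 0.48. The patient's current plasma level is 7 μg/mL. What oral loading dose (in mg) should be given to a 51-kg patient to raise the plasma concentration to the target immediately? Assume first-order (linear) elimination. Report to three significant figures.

Vd = 3.4 L/kg × 51 kg = 173.4 L
Concentration deficit ΔC = 17 − 7 = 10.00 mg/L
LD = Vd × ΔC / F = 173.4 × 10.00 / 0.48 = 3613 mg

3610 mg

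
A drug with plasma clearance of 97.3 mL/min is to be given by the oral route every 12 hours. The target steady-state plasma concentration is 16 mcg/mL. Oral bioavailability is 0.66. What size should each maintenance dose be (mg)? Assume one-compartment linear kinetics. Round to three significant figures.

CL = 97.3 mL/min × 60/1000 = 5.838 L/h
D = CL × Css × τ / F = 5.838 × 16 × 12 / 0.66 = 1698 mg

1700 mg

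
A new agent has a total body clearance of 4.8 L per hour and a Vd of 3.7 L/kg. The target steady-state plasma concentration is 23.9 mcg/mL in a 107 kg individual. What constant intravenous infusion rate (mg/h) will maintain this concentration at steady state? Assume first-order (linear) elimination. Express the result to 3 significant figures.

115 mg/h

Infusion rate = CL · Css = 4.800 L/h × 23.9 mg/L = 114.7 mg/h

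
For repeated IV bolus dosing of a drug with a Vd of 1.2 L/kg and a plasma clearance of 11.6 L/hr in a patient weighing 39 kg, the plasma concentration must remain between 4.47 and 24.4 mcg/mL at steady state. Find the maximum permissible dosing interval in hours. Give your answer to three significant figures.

Vd = 1.2 L/kg × 39 kg = 46.80 L
k = CL / Vd = 11.60 / 46.80 = 0.2479 h⁻¹
Between IV bolus doses, concentration decays as C = C₀·e^(−kτ), so C_peak/C_trough = e^(kτ).
τ_max = ln(C_peak/C_trough) / k = ln(24.4/4.47) / 0.2479 = 1.697 / 0.2479 = 6.846 h

6.85 h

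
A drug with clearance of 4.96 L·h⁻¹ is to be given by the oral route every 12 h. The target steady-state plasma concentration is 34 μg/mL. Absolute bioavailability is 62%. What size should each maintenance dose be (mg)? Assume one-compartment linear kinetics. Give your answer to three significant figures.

3260 mg

At steady state, dose per interval replaces the amount cleared in that interval: F·D/τ = CL·Css.
D = CL × Css × τ / F = 4.960 × 34 × 12 / 0.62 = 3264 mg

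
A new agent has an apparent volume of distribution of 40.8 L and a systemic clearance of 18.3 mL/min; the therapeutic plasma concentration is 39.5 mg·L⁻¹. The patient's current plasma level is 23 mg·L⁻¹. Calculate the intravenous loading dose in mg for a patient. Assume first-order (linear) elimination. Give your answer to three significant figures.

The loading dose fills Vd to the target concentration; clearance is irrelevant here.
Concentration deficit ΔC = 39.5 − 23 = 16.50 mg/L
LD = Vd × ΔC = 40.80 × 16.50 = 673.2 mg

673 mg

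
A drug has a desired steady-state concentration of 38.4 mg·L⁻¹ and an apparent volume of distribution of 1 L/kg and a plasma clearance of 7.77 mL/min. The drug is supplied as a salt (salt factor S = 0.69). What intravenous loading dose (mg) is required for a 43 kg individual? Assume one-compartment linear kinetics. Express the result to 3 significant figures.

Total Vd = 1 × 43 = 43.00 L
LD = Vd × C / S = 43.00 × 38.40 / 0.69 = 2393 mg

2390 mg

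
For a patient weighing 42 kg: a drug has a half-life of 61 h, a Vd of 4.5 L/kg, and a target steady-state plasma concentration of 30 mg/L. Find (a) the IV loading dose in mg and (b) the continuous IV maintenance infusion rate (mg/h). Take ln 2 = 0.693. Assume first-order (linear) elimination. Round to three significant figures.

Total Vd = 4.5 × 42 = 189.0 L
LD = Vd × C = 189.0 × 30 = 5670 mg
CL = 0.693 × Vd / t½ = 0.693 × 189.0 / 61 = 2.147 L/h
Infusion rate = CL × Css = 2.147 × 30 = 64.41 mg/h

(a) 5670 mg; (b) 64.4 mg/h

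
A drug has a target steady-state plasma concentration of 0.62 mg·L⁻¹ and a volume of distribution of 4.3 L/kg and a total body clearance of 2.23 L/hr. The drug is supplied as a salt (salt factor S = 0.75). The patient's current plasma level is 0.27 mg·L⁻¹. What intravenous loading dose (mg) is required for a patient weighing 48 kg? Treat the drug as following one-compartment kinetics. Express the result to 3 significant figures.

Total Vd = 4.3 × 48 = 206.4 L
Concentration deficit ΔC = 0.62 − 0.27 = 0.3500 mg/L
LD = Vd × ΔC / S = 206.4 × 0.3500 / 0.75 = 96.32 mg

96.3 mg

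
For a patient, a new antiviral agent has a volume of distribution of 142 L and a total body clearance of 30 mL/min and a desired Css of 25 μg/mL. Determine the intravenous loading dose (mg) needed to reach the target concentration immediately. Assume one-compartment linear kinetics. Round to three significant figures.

3550 mg

The loading dose fills Vd to the target concentration; clearance is irrelevant here.
LD = Vd × C = 142.0 × 25.00 = 3550 mg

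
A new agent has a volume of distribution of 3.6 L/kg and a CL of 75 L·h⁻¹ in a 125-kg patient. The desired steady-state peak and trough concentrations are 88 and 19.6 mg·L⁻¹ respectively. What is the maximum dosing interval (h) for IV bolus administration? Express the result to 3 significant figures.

Vd(total) = 125 kg × 3.6 L/kg = 450.0 L
k = CL / Vd = 75.00 / 450.0 = 0.1667 h⁻¹
Between IV bolus doses, concentration decays as C = C₀·e^(−kτ), so C_peak/C_trough = e^(kτ).
τ_max = ln(C_peak/C_trough) / k = ln(88/19.6) / 0.1667 = 1.502 / 0.1667 = 9.010 h

9.01 h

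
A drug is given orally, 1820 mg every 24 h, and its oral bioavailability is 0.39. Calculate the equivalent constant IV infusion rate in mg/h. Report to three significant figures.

29.6 mg/h

Equivalent systemic input: infusion rate = F·D/τ.
Rate = 0.39 × 1820 / 24 = 29.58 mg/h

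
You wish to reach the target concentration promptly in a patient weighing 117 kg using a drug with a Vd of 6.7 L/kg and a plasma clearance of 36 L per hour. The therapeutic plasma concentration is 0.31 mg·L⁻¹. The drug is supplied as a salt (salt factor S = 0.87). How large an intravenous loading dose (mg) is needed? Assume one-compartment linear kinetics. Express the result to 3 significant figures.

Vd = 6.7 L/kg × 117 kg = 783.9 L
LD = Vd × C / S = 783.9 × 0.3100 / 0.87 = 279.3 mg

279 mg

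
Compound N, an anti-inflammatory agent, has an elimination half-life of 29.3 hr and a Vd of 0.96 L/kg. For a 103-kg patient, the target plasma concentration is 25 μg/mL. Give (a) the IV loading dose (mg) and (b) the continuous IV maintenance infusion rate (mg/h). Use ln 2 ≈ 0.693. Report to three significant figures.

Vd(total) = 103 kg × 0.96 L/kg = 98.88 L
LD = Vd × C = 98.88 × 25 = 2472 mg
CL = 0.693 × Vd / t½ = 0.693 × 98.88 / 29.3 = 2.339 L/h
Infusion rate = CL × Css = 2.339 × 25 = 58.48 mg/h

(a) 2470 mg; (b) 58.5 mg/h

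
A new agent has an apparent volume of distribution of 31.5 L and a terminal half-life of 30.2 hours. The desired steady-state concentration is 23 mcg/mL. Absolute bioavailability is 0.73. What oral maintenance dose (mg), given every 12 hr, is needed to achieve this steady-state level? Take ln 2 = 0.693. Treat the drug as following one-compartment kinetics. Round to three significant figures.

273 mg

CL = ln 2 · Vd / t½ = 0.693 × 31.50 / 30.2 = 0.7228 L/h
D = CL × Css × τ / F = 0.7228 × 23 × 12 / 0.73 = 273.3 mg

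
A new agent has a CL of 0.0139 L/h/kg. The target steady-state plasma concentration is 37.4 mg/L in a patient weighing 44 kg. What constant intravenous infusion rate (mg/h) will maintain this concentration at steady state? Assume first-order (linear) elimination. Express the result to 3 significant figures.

CL = 0.0139 L/h/kg × 44 kg = 0.6116 L/h
Infusion rate = CL · Css = 0.6116 L/h × 37.4 mg/L = 22.87 mg/h

22.9 mg/h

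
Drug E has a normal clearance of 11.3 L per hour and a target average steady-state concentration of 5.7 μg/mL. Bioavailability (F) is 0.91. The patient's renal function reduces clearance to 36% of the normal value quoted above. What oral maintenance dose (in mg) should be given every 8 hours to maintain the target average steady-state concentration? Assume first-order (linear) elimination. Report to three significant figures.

Patient clearance = 0.36 × 11.30 = 4.068 L/h
D = CL × Css × τ / F = 4.068 × 5.7 × 8 / 0.91 = 203.8 mg

204 mg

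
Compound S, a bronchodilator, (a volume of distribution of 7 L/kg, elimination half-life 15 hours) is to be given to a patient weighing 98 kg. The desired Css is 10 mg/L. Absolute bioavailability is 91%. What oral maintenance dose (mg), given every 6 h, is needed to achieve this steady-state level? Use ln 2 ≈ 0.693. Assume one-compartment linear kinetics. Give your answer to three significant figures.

Vd(total) = 98 kg × 7 L/kg = 686.0 L
CL = ln 2 · Vd / t½ = 0.693 × 686.0 / 15 = 31.69 L/h
D = CL × Css × τ / F = 31.69 × 10 × 6 / 0.91 = 2089 mg

2090 mg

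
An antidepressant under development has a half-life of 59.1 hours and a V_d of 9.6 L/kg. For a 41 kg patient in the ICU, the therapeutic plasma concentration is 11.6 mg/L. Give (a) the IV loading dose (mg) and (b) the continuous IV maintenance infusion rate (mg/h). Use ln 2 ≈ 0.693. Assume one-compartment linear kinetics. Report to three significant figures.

Vd = 9.6 L/kg × 41 kg = 393.6 L
LD = Vd × C = 393.6 × 11.6 = 4566 mg
CL = 0.693 × Vd / t½ = 0.693 × 393.6 / 59.1 = 4.615 L/h
Infusion rate = CL × Css = 4.615 × 11.6 = 53.53 mg/h

(a) 4570 mg; (b) 53.5 mg/h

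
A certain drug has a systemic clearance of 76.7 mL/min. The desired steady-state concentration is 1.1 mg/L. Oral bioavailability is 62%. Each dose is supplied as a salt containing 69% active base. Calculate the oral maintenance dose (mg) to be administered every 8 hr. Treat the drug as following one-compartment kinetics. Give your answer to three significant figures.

94.7 mg

Convert clearance: 76.7 mL/min × 60 min/h ÷ 1000 mL/L = 4.602 L/h
D = CL × Css × τ / F / S = 4.602 × 1.1 × 8 / 0.62 / 0.69 = 94.66 mg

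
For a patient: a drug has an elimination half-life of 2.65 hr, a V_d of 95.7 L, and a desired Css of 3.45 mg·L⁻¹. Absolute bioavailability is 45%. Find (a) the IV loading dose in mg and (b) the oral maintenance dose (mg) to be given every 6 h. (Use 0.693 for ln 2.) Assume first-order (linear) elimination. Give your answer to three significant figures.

(a) 330 mg; (b) 1150 mg

LD = Vd × C = 95.70 × 3.45 = 330.2 mg
CL = 0.693 × Vd / t½ = 0.693 × 95.70 / 2.65 = 25.03 L/h
D = CL × Css × τ / F = 25.03 × 3.45 × 6 / 0.45 = 1151 mg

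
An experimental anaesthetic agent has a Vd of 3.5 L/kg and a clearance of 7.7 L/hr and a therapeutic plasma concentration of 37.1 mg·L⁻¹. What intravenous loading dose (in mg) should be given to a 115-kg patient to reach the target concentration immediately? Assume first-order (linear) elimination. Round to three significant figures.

14900 mg

Vd(total) = 115 kg × 3.5 L/kg = 402.5 L
LD = Vd × C = 402.5 × 37.10 = 14930 mg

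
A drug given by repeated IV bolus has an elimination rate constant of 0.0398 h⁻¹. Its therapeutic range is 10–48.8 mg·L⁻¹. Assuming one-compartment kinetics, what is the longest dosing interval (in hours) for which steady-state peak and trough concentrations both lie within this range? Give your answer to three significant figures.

39.8 h

Between IV bolus doses, concentration decays as C = C₀·e^(−kτ), so C_peak/C_trough = e^(kτ).
τ_max = ln(C_peak/C_trough) / k = ln(48.8/10) / 0.03980 = 1.585 / 0.03980 = 39.82 h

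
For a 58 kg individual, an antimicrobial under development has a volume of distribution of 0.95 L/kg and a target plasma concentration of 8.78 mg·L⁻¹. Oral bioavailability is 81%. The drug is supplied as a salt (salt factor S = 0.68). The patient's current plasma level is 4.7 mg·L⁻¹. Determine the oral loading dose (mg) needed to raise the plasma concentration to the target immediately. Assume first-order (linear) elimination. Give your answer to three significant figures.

Vd = 0.95 L/kg × 58 kg = 55.10 L
The loading dose fills Vd to the target concentration.
Concentration deficit ΔC = 8.78 − 4.7 = 4.080 mg/L
LD = Vd × ΔC / F / S = 55.10 × 4.080 / 0.81 / 0.68 = 408.1 mg

408 mg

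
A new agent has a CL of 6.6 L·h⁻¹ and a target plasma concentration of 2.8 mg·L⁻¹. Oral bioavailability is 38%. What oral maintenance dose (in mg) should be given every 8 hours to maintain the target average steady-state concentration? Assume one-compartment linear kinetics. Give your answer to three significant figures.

D = CL × Css × τ / F = 6.600 × 2.8 × 8 / 0.38 = 389.1 mg

389 mg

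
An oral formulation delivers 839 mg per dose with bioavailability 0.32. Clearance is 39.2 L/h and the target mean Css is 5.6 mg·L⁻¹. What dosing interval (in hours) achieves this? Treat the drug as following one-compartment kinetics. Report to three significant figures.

1.22 h

F·D/τ = CL·Css → τ = F·D / (CL·Css).
τ = 0.32 × 839 / (39.2 × 5.6) = 1.223 h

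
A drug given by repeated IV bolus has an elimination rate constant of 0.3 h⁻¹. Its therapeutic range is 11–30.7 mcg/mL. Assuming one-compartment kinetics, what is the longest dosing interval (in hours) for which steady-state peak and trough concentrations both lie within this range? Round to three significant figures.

Between IV bolus doses, concentration decays as C = C₀·e^(−kτ), so C_peak/C_trough = e^(kτ).
τ_max = ln(C_peak/C_trough) / k = ln(30.7/11) / 0.3000 = 1.026 / 0.3000 = 3.420 h

3.42 h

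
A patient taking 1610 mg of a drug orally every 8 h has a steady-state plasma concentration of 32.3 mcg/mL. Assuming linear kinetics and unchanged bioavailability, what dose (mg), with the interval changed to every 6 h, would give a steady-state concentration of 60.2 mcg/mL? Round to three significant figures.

With linear kinetics, Css is proportional to dose rate (D/τ) at fixed clearance.
D₂ = D₁ × (Css,target / Css,current) × (τ₂/τ₁) = 1610 × (60.2/32.3) × (6/8) = 2251 mg

2250 mg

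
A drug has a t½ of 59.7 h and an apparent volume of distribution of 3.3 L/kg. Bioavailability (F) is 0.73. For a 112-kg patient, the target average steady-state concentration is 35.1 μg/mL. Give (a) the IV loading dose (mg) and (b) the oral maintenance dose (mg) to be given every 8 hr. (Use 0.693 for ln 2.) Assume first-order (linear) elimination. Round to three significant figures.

Vd(total) = 112 kg × 3.3 L/kg = 369.6 L
LD = Vd × C = 369.6 × 35.1 = 12970 mg
CL = 0.693 × Vd / t½ = 0.693 × 369.6 / 59.7 = 4.290 L/h
D = CL × Css × τ / F = 4.290 × 35.1 × 8 / 0.73 = 1650 mg

(a) 13000 mg; (b) 1650 mg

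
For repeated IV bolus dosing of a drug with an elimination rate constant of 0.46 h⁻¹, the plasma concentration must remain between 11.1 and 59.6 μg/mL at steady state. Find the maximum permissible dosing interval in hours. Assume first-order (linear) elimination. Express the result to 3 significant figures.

3.65 h

Between IV bolus doses, concentration decays as C = C₀·e^(−kτ), so C_peak/C_trough = e^(kτ).
τ_max = ln(C_peak/C_trough) / k = ln(59.6/11.1) / 0.4600 = 1.681 / 0.4600 = 3.654 h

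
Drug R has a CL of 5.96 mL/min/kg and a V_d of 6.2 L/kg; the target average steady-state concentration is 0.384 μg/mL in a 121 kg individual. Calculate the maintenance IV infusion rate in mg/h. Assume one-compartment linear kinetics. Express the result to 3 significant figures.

16.6 mg/h

CL = 5.96 mL/min/kg × 121 kg = 721.2 mL/min = 721.2 × 60/1000 = 43.27 L/h
Rate = CL × Css = 43.27 × 0.384 = 16.62 mg/h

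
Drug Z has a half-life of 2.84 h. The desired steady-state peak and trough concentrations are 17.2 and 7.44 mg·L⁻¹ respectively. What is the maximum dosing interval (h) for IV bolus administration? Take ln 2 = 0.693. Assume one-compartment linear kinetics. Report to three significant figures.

3.43 h

k = 0.693 / t½ = 0.693 / 2.84 = 0.2440 h⁻¹
Between IV bolus doses, concentration decays as C = C₀·e^(−kτ), so C_peak/C_trough = e^(kτ).
τ_max = ln(C_peak/C_trough) / k = ln(17.2/7.44) / 0.2440 = 0.8380 / 0.2440 = 3.434 h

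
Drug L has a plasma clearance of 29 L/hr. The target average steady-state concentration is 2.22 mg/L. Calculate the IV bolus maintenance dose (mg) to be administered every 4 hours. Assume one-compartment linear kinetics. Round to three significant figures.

D = CL × Css × τ = 29.00 × 2.22 × 4 = 257.5 mg

258 mg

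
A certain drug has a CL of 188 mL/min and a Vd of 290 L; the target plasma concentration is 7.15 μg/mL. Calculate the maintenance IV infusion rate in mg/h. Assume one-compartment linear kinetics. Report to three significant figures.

Convert clearance: 188 mL/min × 60 min/h ÷ 1000 mL/L = 11.28 L/h
Infusion rate = CL · Css = 11.28 L/h × 7.15 mg/L = 80.65 mg/h

80.7 mg/h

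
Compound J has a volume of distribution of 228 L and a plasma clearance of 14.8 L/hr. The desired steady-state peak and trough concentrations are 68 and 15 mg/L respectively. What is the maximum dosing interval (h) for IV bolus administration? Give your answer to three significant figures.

k = CL / Vd = 14.80 / 228.0 = 0.06491 h⁻¹
Between IV bolus doses, concentration decays as C = C₀·e^(−kτ), so C_peak/C_trough = e^(kτ).
τ_max = ln(C_peak/C_trough) / k = ln(68/15) / 0.06491 = 1.511 / 0.06491 = 23.28 h

23.3 h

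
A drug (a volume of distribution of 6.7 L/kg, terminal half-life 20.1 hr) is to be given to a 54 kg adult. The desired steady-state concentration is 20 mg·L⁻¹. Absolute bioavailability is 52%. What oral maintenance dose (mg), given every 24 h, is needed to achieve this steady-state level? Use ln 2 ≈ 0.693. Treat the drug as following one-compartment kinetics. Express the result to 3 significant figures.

Total Vd = 6.7 × 54 = 361.8 L
CL = ln 2 · Vd / t½ = 0.693 × 361.8 / 20.1 = 12.47 L/h
D = CL × Css × τ / F = 12.47 × 20 × 24 / 0.52 = 11510 mg

11500 mg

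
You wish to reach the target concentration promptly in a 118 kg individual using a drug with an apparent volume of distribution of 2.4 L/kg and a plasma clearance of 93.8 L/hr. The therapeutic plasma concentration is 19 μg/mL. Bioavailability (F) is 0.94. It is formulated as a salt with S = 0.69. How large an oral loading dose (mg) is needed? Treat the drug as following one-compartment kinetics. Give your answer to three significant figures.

Total Vd = 2.4 × 118 = 283.2 L
LD = Vd × C / F / S = 283.2 × 19.00 / 0.94 / 0.69 = 8296 mg

8300 mg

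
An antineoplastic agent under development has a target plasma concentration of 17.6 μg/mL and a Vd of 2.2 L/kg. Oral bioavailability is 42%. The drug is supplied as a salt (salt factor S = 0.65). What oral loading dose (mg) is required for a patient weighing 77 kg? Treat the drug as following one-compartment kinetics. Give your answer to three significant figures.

10900 mg

Vd(total) = 77 kg × 2.2 L/kg = 169.4 L
The loading dose fills Vd to the target concentration.
LD = Vd × C / F / S = 169.4 × 17.60 / 0.42 / 0.65 = 10920 mg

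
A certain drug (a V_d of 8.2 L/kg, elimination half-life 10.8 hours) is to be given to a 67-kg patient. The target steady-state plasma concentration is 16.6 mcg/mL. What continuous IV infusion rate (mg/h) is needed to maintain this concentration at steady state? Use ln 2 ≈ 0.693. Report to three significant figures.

Vd(total) = 67 kg × 8.2 L/kg = 549.4 L
CL = ln 2 · Vd / t½ = 0.693 × 549.4 / 10.8 = 35.25 L/h
Infusion rate = CL × Css = 35.25 × 16.6 = 585.2 mg/h

585 mg/h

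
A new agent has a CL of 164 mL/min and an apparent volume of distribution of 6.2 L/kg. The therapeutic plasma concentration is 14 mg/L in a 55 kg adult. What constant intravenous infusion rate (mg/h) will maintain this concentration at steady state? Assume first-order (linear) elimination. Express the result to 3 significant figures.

138 mg/h

Convert clearance: 164 mL/min × 60 min/h ÷ 1000 mL/L = 9.840 L/h
Infusion rate = CL · Css = 9.840 L/h × 14 mg/L = 137.8 mg/h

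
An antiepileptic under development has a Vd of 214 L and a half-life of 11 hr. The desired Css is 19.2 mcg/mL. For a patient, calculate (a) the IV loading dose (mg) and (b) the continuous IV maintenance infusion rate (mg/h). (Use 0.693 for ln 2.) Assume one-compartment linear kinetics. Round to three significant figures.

LD = Vd × C = 214.0 × 19.2 = 4109 mg
CL = 0.693 × Vd / t½ = 0.693 × 214.0 / 11 = 13.48 L/h
Infusion rate = CL × Css = 13.48 × 19.2 = 258.8 mg/h

(a) 4110 mg; (b) 259 mg/h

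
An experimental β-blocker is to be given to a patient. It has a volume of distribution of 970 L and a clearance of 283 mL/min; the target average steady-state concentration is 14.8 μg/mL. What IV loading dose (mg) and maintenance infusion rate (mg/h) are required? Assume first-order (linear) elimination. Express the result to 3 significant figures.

(a) 14400 mg; (b) 251 mg/h

Loading: fill Vd to C_target → 970.0 L × 14.8 mg/L = 14360 mg
Convert clearance: 283 mL/min × 60 min/h ÷ 1000 mL/L = 16.98 L/h
Maintenance infusion rate = CL × Css = 16.98 × 14.8 = 251.3 mg/h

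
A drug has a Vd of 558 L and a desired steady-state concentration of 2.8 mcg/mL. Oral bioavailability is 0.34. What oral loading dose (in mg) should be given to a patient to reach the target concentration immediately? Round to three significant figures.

LD = Vd × C / F = 558.0 × 2.800 / 0.34 = 4595 mg

4600 mg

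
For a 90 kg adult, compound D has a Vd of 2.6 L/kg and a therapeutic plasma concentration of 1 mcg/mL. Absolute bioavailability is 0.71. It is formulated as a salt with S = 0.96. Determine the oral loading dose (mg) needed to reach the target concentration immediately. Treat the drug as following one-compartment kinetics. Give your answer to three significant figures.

343 mg

Vd(total) = 90 kg × 2.6 L/kg = 234.0 L
LD = Vd × C / F / S = 234.0 × 1.000 / 0.71 / 0.96 = 343.3 mg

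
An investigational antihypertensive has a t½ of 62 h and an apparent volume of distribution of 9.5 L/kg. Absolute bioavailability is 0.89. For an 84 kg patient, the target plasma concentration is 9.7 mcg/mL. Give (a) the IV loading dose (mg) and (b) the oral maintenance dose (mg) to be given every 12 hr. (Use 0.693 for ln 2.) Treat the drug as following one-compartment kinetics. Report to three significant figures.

(a) 7740 mg; (b) 1170 mg

Vd = 9.5 L/kg × 84 kg = 798.0 L
LD = Vd × C = 798.0 × 9.7 = 7741 mg
CL = 0.693 × Vd / t½ = 0.693 × 798.0 / 62 = 8.920 L/h
D = CL × Css × τ / F = 8.920 × 9.7 × 12 / 0.89 = 1167 mg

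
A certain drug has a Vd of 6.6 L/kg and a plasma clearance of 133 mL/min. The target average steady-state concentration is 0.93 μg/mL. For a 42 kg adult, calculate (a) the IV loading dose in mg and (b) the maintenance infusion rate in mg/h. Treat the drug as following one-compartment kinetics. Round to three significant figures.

Total Vd = 6.6 × 42 = 277.2 L
Loading dose = Vd × C = 277.2 × 0.93 = 257.8 mg
CL = 133 mL/min × 60/1000 = 7.980 L/h
Maintenance infusion rate = CL × Css = 7.980 × 0.93 = 7.421 mg/h

(a) 258 mg; (b) 7.42 mg/h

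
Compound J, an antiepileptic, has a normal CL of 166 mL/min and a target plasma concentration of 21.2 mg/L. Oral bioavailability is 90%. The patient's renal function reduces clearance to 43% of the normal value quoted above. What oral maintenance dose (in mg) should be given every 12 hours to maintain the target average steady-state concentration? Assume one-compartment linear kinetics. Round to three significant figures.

1210 mg

CL = 166 mL/min = 166 × 0.06 = 9.960 L/h
Patient clearance = 0.43 × 9.960 = 4.283 L/h
D = CL × Css × τ / F = 4.283 × 21.2 × 12 / 0.9 = 1211 mg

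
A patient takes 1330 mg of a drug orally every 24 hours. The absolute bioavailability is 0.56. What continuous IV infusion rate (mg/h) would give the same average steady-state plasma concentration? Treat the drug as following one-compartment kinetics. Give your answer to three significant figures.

Equivalent systemic input: infusion rate = F·D/τ.
Rate = 0.56 × 1330 / 24 = 31.03 mg/h

31.0 mg/h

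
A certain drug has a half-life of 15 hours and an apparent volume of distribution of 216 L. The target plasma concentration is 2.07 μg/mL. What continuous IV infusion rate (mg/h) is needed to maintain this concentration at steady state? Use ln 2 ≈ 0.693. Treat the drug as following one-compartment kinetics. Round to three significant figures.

CL = ln 2 · Vd / t½ = 0.693 × 216.0 / 15 = 9.979 L/h
Infusion rate = CL × Css = 9.979 × 2.07 = 20.66 mg/h

20.7 mg/h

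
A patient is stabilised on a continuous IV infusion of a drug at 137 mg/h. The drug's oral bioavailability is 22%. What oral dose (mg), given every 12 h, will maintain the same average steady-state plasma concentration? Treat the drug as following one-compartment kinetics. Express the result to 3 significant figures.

To maintain the same Css, the systemic dosing rate must be unchanged: F·D/τ = infusion rate.
D = rate × τ / F = 137 × 12 / 0.22 = 7473 mg

7470 mg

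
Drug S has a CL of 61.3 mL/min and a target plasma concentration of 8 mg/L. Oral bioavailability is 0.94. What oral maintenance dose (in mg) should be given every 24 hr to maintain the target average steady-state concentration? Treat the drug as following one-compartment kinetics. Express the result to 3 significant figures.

751 mg

Convert clearance: 61.3 mL/min × 60 min/h ÷ 1000 mL/L = 3.678 L/h
D = CL × Css × τ / F = 3.678 × 8 × 24 / 0.94 = 751.3 mg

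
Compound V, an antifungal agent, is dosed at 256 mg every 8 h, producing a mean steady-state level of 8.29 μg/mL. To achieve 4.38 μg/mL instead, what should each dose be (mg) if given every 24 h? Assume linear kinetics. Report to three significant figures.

With linear kinetics, Css is proportional to dose rate (D/τ) at fixed clearance.
D₂ = D₁ × (Css,target / Css,current) × (τ₂/τ₁) = 256 × (4.38/8.29) × (24/8) = 405.8 mg

406 mg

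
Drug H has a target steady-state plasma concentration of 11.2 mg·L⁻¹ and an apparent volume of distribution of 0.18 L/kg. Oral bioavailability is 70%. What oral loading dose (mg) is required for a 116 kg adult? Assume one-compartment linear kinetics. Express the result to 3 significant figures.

334 mg

Vd(total) = 116 kg × 0.18 L/kg = 20.88 L
The loading dose fills Vd to the target concentration.
LD = Vd × C / F = 20.88 × 11.20 / 0.7 = 334.1 mg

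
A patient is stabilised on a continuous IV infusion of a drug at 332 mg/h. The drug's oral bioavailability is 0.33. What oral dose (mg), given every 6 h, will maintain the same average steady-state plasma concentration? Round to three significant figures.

6040 mg

To maintain the same Css, the systemic dosing rate must be unchanged: F·D/τ = infusion rate.
D = rate × τ / F = 332 × 6 / 0.33 = 6036 mg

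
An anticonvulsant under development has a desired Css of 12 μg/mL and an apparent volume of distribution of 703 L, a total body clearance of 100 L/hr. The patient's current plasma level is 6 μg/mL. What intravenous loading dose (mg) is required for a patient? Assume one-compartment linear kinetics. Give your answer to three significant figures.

4220 mg

LD is governed by Vd — clearance does not enter the loading-dose calculation.
Concentration deficit ΔC = 12 − 6 = 6.000 mg/L
LD = Vd × ΔC = 703.0 × 6.000 = 4218 mg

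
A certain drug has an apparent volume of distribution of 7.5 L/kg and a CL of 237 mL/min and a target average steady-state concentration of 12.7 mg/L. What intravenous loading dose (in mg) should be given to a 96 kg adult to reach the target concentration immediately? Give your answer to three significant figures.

9140 mg

Vd(total) = 96 kg × 7.5 L/kg = 720.0 L
LD = Vd × C = 720.0 × 12.70 = 9144 mg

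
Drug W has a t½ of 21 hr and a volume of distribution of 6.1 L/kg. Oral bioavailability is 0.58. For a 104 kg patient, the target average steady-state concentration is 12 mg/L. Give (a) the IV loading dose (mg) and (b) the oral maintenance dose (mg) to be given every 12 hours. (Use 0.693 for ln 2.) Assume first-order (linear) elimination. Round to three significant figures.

(a) 7610 mg; (b) 5200 mg

Total Vd = 6.1 × 104 = 634.4 L
LD = Vd × C = 634.4 × 12 = 7613 mg
CL = 0.693 × Vd / t½ = 0.693 × 634.4 / 21 = 20.94 L/h
D = CL × Css × τ / F = 20.94 × 12 × 12 / 0.58 = 5199 mg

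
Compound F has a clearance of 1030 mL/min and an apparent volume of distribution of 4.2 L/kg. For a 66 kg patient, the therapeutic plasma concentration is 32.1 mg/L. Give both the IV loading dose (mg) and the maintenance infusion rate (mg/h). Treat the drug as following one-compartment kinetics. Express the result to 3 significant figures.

(a) 8900 mg; (b) 1980 mg/h

Total Vd = 4.2 × 66 = 277.2 L
Loading dose = Vd × C = 277.2 × 32.1 = 8898 mg
CL = 1030 mL/min × 60/1000 = 61.80 L/h
Infusion rate = 61.80 L/h × 32.1 mg/L = 1984 mg/h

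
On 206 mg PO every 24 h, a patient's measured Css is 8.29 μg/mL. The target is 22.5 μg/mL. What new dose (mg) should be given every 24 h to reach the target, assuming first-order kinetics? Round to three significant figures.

559 mg

For first-order elimination, Css ∝ F·D/(CL·τ); F and CL are unchanged, so Css ∝ D/τ.
D₂ = D₁ × (Css,target / Css,current) = 206 × 22.5/8.29 = 559.1 mg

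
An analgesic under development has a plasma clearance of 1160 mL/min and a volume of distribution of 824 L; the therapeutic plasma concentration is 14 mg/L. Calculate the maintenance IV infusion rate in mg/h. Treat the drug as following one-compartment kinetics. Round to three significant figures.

Convert clearance: 1160 mL/min × 60 min/h ÷ 1000 mL/L = 69.60 L/h
Vd does not affect the maintenance rate; only clearance governs steady-state input.
Infusion rate = CL · Css = 69.60 L/h × 14 mg/L = 974.4 mg/h

974 mg/h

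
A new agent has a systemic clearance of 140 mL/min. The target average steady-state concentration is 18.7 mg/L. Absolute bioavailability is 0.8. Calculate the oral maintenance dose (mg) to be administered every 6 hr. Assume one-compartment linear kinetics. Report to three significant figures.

1180 mg

CL = 140 mL/min = 140 × 0.06 = 8.400 L/h
At steady state, dose per interval replaces the amount cleared in that interval: F·D/τ = CL·Css.
D = CL × Css × τ / F = 8.400 × 18.7 × 6 / 0.8 = 1178 mg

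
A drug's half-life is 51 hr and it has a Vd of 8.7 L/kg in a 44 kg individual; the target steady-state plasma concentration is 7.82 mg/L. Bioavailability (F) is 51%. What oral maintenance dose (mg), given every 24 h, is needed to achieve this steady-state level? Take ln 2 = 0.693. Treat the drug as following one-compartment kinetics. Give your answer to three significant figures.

1910 mg

Vd = 8.7 L/kg × 44 kg = 382.8 L
CL = ln 2 · Vd / t½ = 0.693 × 382.8 / 51 = 5.202 L/h
D = CL × Css × τ / F = 5.202 × 7.82 × 24 / 0.51 = 1914 mg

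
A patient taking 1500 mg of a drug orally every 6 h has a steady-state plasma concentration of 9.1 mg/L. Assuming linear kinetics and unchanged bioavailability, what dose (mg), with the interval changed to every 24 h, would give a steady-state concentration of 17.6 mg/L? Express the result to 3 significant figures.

For first-order elimination, Css ∝ F·D/(CL·τ); F and CL are unchanged, so Css ∝ D/τ.
D₂ = D₁ × (Css,target / Css,current) × (τ₂/τ₁) = 1500 × (17.6/9.1) × (24/6) = 11600 mg

11600 mg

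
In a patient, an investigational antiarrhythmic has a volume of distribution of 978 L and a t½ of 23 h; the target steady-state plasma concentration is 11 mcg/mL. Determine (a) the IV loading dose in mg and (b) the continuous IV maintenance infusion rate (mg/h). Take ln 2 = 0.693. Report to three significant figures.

(a) 10800 mg; (b) 324 mg/h

LD = Vd × C = 978.0 × 11 = 10760 mg
CL = 0.693 × Vd / t½ = 0.693 × 978.0 / 23 = 29.47 L/h
Infusion rate = CL × Css = 29.47 × 11 = 324.2 mg/h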